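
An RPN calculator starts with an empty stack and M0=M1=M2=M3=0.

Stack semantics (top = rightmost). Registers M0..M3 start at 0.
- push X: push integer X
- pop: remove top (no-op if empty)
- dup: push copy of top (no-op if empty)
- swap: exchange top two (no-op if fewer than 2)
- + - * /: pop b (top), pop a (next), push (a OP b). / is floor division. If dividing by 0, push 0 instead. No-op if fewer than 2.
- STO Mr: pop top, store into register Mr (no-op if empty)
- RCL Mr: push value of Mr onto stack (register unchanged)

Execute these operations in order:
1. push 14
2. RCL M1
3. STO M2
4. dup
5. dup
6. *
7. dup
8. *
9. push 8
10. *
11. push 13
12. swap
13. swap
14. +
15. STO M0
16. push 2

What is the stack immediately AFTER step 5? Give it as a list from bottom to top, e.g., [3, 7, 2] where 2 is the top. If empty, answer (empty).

After op 1 (push 14): stack=[14] mem=[0,0,0,0]
After op 2 (RCL M1): stack=[14,0] mem=[0,0,0,0]
After op 3 (STO M2): stack=[14] mem=[0,0,0,0]
After op 4 (dup): stack=[14,14] mem=[0,0,0,0]
After op 5 (dup): stack=[14,14,14] mem=[0,0,0,0]

[14, 14, 14]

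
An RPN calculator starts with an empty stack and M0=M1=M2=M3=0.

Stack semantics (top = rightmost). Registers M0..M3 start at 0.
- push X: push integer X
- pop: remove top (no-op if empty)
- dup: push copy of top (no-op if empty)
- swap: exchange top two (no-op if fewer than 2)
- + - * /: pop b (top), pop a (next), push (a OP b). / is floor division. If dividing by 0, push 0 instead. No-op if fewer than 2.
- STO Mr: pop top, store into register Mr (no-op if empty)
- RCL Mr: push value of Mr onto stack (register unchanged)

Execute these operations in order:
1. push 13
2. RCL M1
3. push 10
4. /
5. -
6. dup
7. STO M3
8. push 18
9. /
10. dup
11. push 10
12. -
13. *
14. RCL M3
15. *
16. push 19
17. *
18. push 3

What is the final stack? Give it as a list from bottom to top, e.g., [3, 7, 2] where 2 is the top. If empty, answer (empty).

Answer: [0, 3]

Derivation:
After op 1 (push 13): stack=[13] mem=[0,0,0,0]
After op 2 (RCL M1): stack=[13,0] mem=[0,0,0,0]
After op 3 (push 10): stack=[13,0,10] mem=[0,0,0,0]
After op 4 (/): stack=[13,0] mem=[0,0,0,0]
After op 5 (-): stack=[13] mem=[0,0,0,0]
After op 6 (dup): stack=[13,13] mem=[0,0,0,0]
After op 7 (STO M3): stack=[13] mem=[0,0,0,13]
After op 8 (push 18): stack=[13,18] mem=[0,0,0,13]
After op 9 (/): stack=[0] mem=[0,0,0,13]
After op 10 (dup): stack=[0,0] mem=[0,0,0,13]
After op 11 (push 10): stack=[0,0,10] mem=[0,0,0,13]
After op 12 (-): stack=[0,-10] mem=[0,0,0,13]
After op 13 (*): stack=[0] mem=[0,0,0,13]
After op 14 (RCL M3): stack=[0,13] mem=[0,0,0,13]
After op 15 (*): stack=[0] mem=[0,0,0,13]
After op 16 (push 19): stack=[0,19] mem=[0,0,0,13]
After op 17 (*): stack=[0] mem=[0,0,0,13]
After op 18 (push 3): stack=[0,3] mem=[0,0,0,13]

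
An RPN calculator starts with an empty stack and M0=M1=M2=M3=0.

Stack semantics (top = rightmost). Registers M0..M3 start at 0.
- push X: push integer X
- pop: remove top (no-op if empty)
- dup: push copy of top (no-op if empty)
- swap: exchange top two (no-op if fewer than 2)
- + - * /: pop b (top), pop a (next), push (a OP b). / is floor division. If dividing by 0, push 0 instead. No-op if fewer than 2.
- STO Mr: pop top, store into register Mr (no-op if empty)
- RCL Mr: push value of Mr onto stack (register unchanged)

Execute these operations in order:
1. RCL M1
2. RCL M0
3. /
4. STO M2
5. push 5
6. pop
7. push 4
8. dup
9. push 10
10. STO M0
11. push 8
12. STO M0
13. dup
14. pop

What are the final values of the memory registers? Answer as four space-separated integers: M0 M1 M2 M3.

Answer: 8 0 0 0

Derivation:
After op 1 (RCL M1): stack=[0] mem=[0,0,0,0]
After op 2 (RCL M0): stack=[0,0] mem=[0,0,0,0]
After op 3 (/): stack=[0] mem=[0,0,0,0]
After op 4 (STO M2): stack=[empty] mem=[0,0,0,0]
After op 5 (push 5): stack=[5] mem=[0,0,0,0]
After op 6 (pop): stack=[empty] mem=[0,0,0,0]
After op 7 (push 4): stack=[4] mem=[0,0,0,0]
After op 8 (dup): stack=[4,4] mem=[0,0,0,0]
After op 9 (push 10): stack=[4,4,10] mem=[0,0,0,0]
After op 10 (STO M0): stack=[4,4] mem=[10,0,0,0]
After op 11 (push 8): stack=[4,4,8] mem=[10,0,0,0]
After op 12 (STO M0): stack=[4,4] mem=[8,0,0,0]
After op 13 (dup): stack=[4,4,4] mem=[8,0,0,0]
After op 14 (pop): stack=[4,4] mem=[8,0,0,0]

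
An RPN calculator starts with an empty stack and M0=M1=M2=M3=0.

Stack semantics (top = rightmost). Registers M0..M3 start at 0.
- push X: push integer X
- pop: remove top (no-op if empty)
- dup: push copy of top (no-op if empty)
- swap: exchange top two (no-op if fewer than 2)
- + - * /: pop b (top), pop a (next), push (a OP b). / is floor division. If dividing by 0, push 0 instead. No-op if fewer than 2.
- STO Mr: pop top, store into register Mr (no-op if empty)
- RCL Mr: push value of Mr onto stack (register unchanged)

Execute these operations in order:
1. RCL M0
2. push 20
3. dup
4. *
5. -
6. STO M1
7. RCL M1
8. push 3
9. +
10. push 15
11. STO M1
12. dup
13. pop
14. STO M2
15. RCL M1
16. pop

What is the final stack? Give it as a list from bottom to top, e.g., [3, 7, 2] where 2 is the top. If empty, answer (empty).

Answer: (empty)

Derivation:
After op 1 (RCL M0): stack=[0] mem=[0,0,0,0]
After op 2 (push 20): stack=[0,20] mem=[0,0,0,0]
After op 3 (dup): stack=[0,20,20] mem=[0,0,0,0]
After op 4 (*): stack=[0,400] mem=[0,0,0,0]
After op 5 (-): stack=[-400] mem=[0,0,0,0]
After op 6 (STO M1): stack=[empty] mem=[0,-400,0,0]
After op 7 (RCL M1): stack=[-400] mem=[0,-400,0,0]
After op 8 (push 3): stack=[-400,3] mem=[0,-400,0,0]
After op 9 (+): stack=[-397] mem=[0,-400,0,0]
After op 10 (push 15): stack=[-397,15] mem=[0,-400,0,0]
After op 11 (STO M1): stack=[-397] mem=[0,15,0,0]
After op 12 (dup): stack=[-397,-397] mem=[0,15,0,0]
After op 13 (pop): stack=[-397] mem=[0,15,0,0]
After op 14 (STO M2): stack=[empty] mem=[0,15,-397,0]
After op 15 (RCL M1): stack=[15] mem=[0,15,-397,0]
After op 16 (pop): stack=[empty] mem=[0,15,-397,0]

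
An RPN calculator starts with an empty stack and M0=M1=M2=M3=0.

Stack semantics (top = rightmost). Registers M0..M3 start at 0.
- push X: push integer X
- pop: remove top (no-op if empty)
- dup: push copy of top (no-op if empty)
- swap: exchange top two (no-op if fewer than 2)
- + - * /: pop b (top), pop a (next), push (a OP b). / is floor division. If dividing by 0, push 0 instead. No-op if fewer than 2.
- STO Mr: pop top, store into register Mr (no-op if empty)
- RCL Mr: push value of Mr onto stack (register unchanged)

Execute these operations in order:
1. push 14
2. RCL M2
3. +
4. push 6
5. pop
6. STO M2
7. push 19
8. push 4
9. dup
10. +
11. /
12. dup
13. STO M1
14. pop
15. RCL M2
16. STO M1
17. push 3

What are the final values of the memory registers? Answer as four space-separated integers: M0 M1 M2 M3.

Answer: 0 14 14 0

Derivation:
After op 1 (push 14): stack=[14] mem=[0,0,0,0]
After op 2 (RCL M2): stack=[14,0] mem=[0,0,0,0]
After op 3 (+): stack=[14] mem=[0,0,0,0]
After op 4 (push 6): stack=[14,6] mem=[0,0,0,0]
After op 5 (pop): stack=[14] mem=[0,0,0,0]
After op 6 (STO M2): stack=[empty] mem=[0,0,14,0]
After op 7 (push 19): stack=[19] mem=[0,0,14,0]
After op 8 (push 4): stack=[19,4] mem=[0,0,14,0]
After op 9 (dup): stack=[19,4,4] mem=[0,0,14,0]
After op 10 (+): stack=[19,8] mem=[0,0,14,0]
After op 11 (/): stack=[2] mem=[0,0,14,0]
After op 12 (dup): stack=[2,2] mem=[0,0,14,0]
After op 13 (STO M1): stack=[2] mem=[0,2,14,0]
After op 14 (pop): stack=[empty] mem=[0,2,14,0]
After op 15 (RCL M2): stack=[14] mem=[0,2,14,0]
After op 16 (STO M1): stack=[empty] mem=[0,14,14,0]
After op 17 (push 3): stack=[3] mem=[0,14,14,0]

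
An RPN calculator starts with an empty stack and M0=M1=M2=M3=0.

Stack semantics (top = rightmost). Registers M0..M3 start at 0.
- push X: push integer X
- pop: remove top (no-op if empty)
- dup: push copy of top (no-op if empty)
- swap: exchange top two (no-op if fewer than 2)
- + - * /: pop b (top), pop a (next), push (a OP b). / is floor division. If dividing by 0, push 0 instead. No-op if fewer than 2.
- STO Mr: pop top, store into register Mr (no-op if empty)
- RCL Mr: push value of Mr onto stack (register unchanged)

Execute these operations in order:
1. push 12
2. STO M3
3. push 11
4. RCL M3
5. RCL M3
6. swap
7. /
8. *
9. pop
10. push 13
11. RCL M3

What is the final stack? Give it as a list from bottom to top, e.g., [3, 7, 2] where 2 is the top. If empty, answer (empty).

After op 1 (push 12): stack=[12] mem=[0,0,0,0]
After op 2 (STO M3): stack=[empty] mem=[0,0,0,12]
After op 3 (push 11): stack=[11] mem=[0,0,0,12]
After op 4 (RCL M3): stack=[11,12] mem=[0,0,0,12]
After op 5 (RCL M3): stack=[11,12,12] mem=[0,0,0,12]
After op 6 (swap): stack=[11,12,12] mem=[0,0,0,12]
After op 7 (/): stack=[11,1] mem=[0,0,0,12]
After op 8 (*): stack=[11] mem=[0,0,0,12]
After op 9 (pop): stack=[empty] mem=[0,0,0,12]
After op 10 (push 13): stack=[13] mem=[0,0,0,12]
After op 11 (RCL M3): stack=[13,12] mem=[0,0,0,12]

Answer: [13, 12]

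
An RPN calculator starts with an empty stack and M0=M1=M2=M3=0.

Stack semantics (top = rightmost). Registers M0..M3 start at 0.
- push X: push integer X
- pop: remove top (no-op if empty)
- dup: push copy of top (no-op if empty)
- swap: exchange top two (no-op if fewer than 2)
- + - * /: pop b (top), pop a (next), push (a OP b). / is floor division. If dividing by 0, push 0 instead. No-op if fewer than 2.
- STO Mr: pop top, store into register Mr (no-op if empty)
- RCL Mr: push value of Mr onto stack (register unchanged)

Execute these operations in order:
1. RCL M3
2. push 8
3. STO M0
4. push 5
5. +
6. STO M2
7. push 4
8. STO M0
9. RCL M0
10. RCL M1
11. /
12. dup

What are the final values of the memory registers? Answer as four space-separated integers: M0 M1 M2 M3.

Answer: 4 0 5 0

Derivation:
After op 1 (RCL M3): stack=[0] mem=[0,0,0,0]
After op 2 (push 8): stack=[0,8] mem=[0,0,0,0]
After op 3 (STO M0): stack=[0] mem=[8,0,0,0]
After op 4 (push 5): stack=[0,5] mem=[8,0,0,0]
After op 5 (+): stack=[5] mem=[8,0,0,0]
After op 6 (STO M2): stack=[empty] mem=[8,0,5,0]
After op 7 (push 4): stack=[4] mem=[8,0,5,0]
After op 8 (STO M0): stack=[empty] mem=[4,0,5,0]
After op 9 (RCL M0): stack=[4] mem=[4,0,5,0]
After op 10 (RCL M1): stack=[4,0] mem=[4,0,5,0]
After op 11 (/): stack=[0] mem=[4,0,5,0]
After op 12 (dup): stack=[0,0] mem=[4,0,5,0]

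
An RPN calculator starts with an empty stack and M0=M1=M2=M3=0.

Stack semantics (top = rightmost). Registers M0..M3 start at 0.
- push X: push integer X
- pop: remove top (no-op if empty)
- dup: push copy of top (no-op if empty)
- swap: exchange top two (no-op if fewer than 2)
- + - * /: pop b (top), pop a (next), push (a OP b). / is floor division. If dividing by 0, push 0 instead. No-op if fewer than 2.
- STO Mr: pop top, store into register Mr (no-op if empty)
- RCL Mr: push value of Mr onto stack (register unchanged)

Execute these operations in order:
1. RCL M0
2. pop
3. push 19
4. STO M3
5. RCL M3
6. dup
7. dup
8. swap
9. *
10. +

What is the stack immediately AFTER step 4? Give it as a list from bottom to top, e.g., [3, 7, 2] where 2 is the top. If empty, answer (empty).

After op 1 (RCL M0): stack=[0] mem=[0,0,0,0]
After op 2 (pop): stack=[empty] mem=[0,0,0,0]
After op 3 (push 19): stack=[19] mem=[0,0,0,0]
After op 4 (STO M3): stack=[empty] mem=[0,0,0,19]

(empty)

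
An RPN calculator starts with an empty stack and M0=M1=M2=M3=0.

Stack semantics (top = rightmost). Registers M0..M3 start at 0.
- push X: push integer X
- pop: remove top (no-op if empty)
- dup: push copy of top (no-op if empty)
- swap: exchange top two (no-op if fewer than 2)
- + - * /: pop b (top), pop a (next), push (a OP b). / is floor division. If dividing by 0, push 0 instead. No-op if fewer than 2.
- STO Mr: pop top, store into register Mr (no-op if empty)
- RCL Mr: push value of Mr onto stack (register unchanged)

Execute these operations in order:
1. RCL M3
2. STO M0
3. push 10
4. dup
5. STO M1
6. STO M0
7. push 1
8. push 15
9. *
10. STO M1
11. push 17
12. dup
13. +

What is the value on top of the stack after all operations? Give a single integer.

After op 1 (RCL M3): stack=[0] mem=[0,0,0,0]
After op 2 (STO M0): stack=[empty] mem=[0,0,0,0]
After op 3 (push 10): stack=[10] mem=[0,0,0,0]
After op 4 (dup): stack=[10,10] mem=[0,0,0,0]
After op 5 (STO M1): stack=[10] mem=[0,10,0,0]
After op 6 (STO M0): stack=[empty] mem=[10,10,0,0]
After op 7 (push 1): stack=[1] mem=[10,10,0,0]
After op 8 (push 15): stack=[1,15] mem=[10,10,0,0]
After op 9 (*): stack=[15] mem=[10,10,0,0]
After op 10 (STO M1): stack=[empty] mem=[10,15,0,0]
After op 11 (push 17): stack=[17] mem=[10,15,0,0]
After op 12 (dup): stack=[17,17] mem=[10,15,0,0]
After op 13 (+): stack=[34] mem=[10,15,0,0]

Answer: 34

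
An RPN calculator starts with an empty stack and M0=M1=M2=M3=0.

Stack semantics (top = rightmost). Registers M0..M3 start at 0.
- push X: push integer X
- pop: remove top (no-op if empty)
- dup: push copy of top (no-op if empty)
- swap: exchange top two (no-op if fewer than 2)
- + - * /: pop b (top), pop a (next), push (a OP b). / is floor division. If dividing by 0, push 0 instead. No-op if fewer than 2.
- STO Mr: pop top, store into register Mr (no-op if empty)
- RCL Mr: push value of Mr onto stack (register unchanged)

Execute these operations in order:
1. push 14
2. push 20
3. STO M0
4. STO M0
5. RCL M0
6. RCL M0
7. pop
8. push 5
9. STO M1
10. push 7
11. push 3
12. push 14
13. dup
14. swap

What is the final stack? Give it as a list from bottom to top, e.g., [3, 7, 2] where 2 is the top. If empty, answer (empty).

Answer: [14, 7, 3, 14, 14]

Derivation:
After op 1 (push 14): stack=[14] mem=[0,0,0,0]
After op 2 (push 20): stack=[14,20] mem=[0,0,0,0]
After op 3 (STO M0): stack=[14] mem=[20,0,0,0]
After op 4 (STO M0): stack=[empty] mem=[14,0,0,0]
After op 5 (RCL M0): stack=[14] mem=[14,0,0,0]
After op 6 (RCL M0): stack=[14,14] mem=[14,0,0,0]
After op 7 (pop): stack=[14] mem=[14,0,0,0]
After op 8 (push 5): stack=[14,5] mem=[14,0,0,0]
After op 9 (STO M1): stack=[14] mem=[14,5,0,0]
After op 10 (push 7): stack=[14,7] mem=[14,5,0,0]
After op 11 (push 3): stack=[14,7,3] mem=[14,5,0,0]
After op 12 (push 14): stack=[14,7,3,14] mem=[14,5,0,0]
After op 13 (dup): stack=[14,7,3,14,14] mem=[14,5,0,0]
After op 14 (swap): stack=[14,7,3,14,14] mem=[14,5,0,0]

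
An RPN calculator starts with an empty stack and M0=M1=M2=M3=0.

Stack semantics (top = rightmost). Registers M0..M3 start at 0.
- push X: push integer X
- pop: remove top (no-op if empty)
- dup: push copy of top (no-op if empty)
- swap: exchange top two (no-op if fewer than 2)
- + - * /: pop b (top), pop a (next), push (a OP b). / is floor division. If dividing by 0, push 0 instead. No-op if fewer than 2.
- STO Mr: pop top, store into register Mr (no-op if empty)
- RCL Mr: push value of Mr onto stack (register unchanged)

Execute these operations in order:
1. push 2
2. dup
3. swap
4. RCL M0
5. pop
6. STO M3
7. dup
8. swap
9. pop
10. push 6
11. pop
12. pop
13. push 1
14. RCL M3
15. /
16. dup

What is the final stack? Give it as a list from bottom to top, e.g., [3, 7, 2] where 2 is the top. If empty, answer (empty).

Answer: [0, 0]

Derivation:
After op 1 (push 2): stack=[2] mem=[0,0,0,0]
After op 2 (dup): stack=[2,2] mem=[0,0,0,0]
After op 3 (swap): stack=[2,2] mem=[0,0,0,0]
After op 4 (RCL M0): stack=[2,2,0] mem=[0,0,0,0]
After op 5 (pop): stack=[2,2] mem=[0,0,0,0]
After op 6 (STO M3): stack=[2] mem=[0,0,0,2]
After op 7 (dup): stack=[2,2] mem=[0,0,0,2]
After op 8 (swap): stack=[2,2] mem=[0,0,0,2]
After op 9 (pop): stack=[2] mem=[0,0,0,2]
After op 10 (push 6): stack=[2,6] mem=[0,0,0,2]
After op 11 (pop): stack=[2] mem=[0,0,0,2]
After op 12 (pop): stack=[empty] mem=[0,0,0,2]
After op 13 (push 1): stack=[1] mem=[0,0,0,2]
After op 14 (RCL M3): stack=[1,2] mem=[0,0,0,2]
After op 15 (/): stack=[0] mem=[0,0,0,2]
After op 16 (dup): stack=[0,0] mem=[0,0,0,2]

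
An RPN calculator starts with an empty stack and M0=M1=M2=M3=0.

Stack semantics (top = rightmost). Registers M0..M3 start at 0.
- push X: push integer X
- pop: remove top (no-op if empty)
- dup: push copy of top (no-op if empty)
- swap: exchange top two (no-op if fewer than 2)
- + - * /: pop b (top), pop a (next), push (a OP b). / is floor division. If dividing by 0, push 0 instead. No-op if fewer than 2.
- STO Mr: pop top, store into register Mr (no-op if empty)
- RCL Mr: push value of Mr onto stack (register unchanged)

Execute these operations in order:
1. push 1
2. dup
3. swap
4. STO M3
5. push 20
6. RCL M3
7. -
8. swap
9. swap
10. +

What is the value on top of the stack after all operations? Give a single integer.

Answer: 20

Derivation:
After op 1 (push 1): stack=[1] mem=[0,0,0,0]
After op 2 (dup): stack=[1,1] mem=[0,0,0,0]
After op 3 (swap): stack=[1,1] mem=[0,0,0,0]
After op 4 (STO M3): stack=[1] mem=[0,0,0,1]
After op 5 (push 20): stack=[1,20] mem=[0,0,0,1]
After op 6 (RCL M3): stack=[1,20,1] mem=[0,0,0,1]
After op 7 (-): stack=[1,19] mem=[0,0,0,1]
After op 8 (swap): stack=[19,1] mem=[0,0,0,1]
After op 9 (swap): stack=[1,19] mem=[0,0,0,1]
After op 10 (+): stack=[20] mem=[0,0,0,1]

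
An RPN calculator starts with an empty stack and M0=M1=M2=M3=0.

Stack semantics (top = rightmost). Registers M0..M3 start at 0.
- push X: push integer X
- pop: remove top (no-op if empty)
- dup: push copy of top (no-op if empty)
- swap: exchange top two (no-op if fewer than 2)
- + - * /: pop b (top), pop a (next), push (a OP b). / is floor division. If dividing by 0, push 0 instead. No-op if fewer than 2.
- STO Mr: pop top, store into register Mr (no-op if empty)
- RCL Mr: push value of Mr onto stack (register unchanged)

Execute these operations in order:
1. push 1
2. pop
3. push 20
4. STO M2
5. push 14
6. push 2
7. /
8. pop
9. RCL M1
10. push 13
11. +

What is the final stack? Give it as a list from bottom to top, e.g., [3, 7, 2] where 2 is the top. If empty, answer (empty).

After op 1 (push 1): stack=[1] mem=[0,0,0,0]
After op 2 (pop): stack=[empty] mem=[0,0,0,0]
After op 3 (push 20): stack=[20] mem=[0,0,0,0]
After op 4 (STO M2): stack=[empty] mem=[0,0,20,0]
After op 5 (push 14): stack=[14] mem=[0,0,20,0]
After op 6 (push 2): stack=[14,2] mem=[0,0,20,0]
After op 7 (/): stack=[7] mem=[0,0,20,0]
After op 8 (pop): stack=[empty] mem=[0,0,20,0]
After op 9 (RCL M1): stack=[0] mem=[0,0,20,0]
After op 10 (push 13): stack=[0,13] mem=[0,0,20,0]
After op 11 (+): stack=[13] mem=[0,0,20,0]

Answer: [13]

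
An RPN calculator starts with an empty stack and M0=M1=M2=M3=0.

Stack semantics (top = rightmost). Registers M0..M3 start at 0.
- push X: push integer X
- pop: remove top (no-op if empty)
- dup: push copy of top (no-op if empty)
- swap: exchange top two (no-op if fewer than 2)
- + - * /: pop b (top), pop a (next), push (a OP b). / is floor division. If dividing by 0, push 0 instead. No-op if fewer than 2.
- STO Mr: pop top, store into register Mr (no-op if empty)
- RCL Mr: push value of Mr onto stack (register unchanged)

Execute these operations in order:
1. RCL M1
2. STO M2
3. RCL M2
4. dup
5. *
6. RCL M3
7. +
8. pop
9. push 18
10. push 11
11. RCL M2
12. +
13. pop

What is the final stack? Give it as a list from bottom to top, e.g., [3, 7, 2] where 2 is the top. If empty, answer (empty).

After op 1 (RCL M1): stack=[0] mem=[0,0,0,0]
After op 2 (STO M2): stack=[empty] mem=[0,0,0,0]
After op 3 (RCL M2): stack=[0] mem=[0,0,0,0]
After op 4 (dup): stack=[0,0] mem=[0,0,0,0]
After op 5 (*): stack=[0] mem=[0,0,0,0]
After op 6 (RCL M3): stack=[0,0] mem=[0,0,0,0]
After op 7 (+): stack=[0] mem=[0,0,0,0]
After op 8 (pop): stack=[empty] mem=[0,0,0,0]
After op 9 (push 18): stack=[18] mem=[0,0,0,0]
After op 10 (push 11): stack=[18,11] mem=[0,0,0,0]
After op 11 (RCL M2): stack=[18,11,0] mem=[0,0,0,0]
After op 12 (+): stack=[18,11] mem=[0,0,0,0]
After op 13 (pop): stack=[18] mem=[0,0,0,0]

Answer: [18]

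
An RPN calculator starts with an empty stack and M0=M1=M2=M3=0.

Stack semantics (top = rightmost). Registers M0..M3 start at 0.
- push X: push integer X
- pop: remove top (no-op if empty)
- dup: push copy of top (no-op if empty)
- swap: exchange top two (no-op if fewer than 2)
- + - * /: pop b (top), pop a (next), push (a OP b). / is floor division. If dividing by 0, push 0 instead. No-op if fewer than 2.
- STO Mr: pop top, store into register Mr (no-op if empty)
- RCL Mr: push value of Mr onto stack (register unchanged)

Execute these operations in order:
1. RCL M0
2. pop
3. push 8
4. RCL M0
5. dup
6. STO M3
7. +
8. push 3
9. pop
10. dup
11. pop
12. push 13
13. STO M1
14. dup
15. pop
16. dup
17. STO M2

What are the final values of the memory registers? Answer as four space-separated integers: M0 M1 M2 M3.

Answer: 0 13 8 0

Derivation:
After op 1 (RCL M0): stack=[0] mem=[0,0,0,0]
After op 2 (pop): stack=[empty] mem=[0,0,0,0]
After op 3 (push 8): stack=[8] mem=[0,0,0,0]
After op 4 (RCL M0): stack=[8,0] mem=[0,0,0,0]
After op 5 (dup): stack=[8,0,0] mem=[0,0,0,0]
After op 6 (STO M3): stack=[8,0] mem=[0,0,0,0]
After op 7 (+): stack=[8] mem=[0,0,0,0]
After op 8 (push 3): stack=[8,3] mem=[0,0,0,0]
After op 9 (pop): stack=[8] mem=[0,0,0,0]
After op 10 (dup): stack=[8,8] mem=[0,0,0,0]
After op 11 (pop): stack=[8] mem=[0,0,0,0]
After op 12 (push 13): stack=[8,13] mem=[0,0,0,0]
After op 13 (STO M1): stack=[8] mem=[0,13,0,0]
After op 14 (dup): stack=[8,8] mem=[0,13,0,0]
After op 15 (pop): stack=[8] mem=[0,13,0,0]
After op 16 (dup): stack=[8,8] mem=[0,13,0,0]
After op 17 (STO M2): stack=[8] mem=[0,13,8,0]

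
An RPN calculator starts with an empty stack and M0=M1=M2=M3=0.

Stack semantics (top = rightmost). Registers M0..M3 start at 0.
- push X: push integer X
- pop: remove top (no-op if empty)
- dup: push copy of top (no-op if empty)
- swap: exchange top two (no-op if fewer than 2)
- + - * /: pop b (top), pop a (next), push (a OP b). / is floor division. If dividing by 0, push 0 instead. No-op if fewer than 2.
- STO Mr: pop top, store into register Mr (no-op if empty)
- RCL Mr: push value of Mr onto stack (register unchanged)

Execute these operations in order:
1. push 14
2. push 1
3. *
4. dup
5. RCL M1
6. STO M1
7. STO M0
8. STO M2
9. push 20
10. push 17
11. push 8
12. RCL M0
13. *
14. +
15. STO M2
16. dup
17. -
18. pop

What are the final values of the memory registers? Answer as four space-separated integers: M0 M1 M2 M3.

Answer: 14 0 129 0

Derivation:
After op 1 (push 14): stack=[14] mem=[0,0,0,0]
After op 2 (push 1): stack=[14,1] mem=[0,0,0,0]
After op 3 (*): stack=[14] mem=[0,0,0,0]
After op 4 (dup): stack=[14,14] mem=[0,0,0,0]
After op 5 (RCL M1): stack=[14,14,0] mem=[0,0,0,0]
After op 6 (STO M1): stack=[14,14] mem=[0,0,0,0]
After op 7 (STO M0): stack=[14] mem=[14,0,0,0]
After op 8 (STO M2): stack=[empty] mem=[14,0,14,0]
After op 9 (push 20): stack=[20] mem=[14,0,14,0]
After op 10 (push 17): stack=[20,17] mem=[14,0,14,0]
After op 11 (push 8): stack=[20,17,8] mem=[14,0,14,0]
After op 12 (RCL M0): stack=[20,17,8,14] mem=[14,0,14,0]
After op 13 (*): stack=[20,17,112] mem=[14,0,14,0]
After op 14 (+): stack=[20,129] mem=[14,0,14,0]
After op 15 (STO M2): stack=[20] mem=[14,0,129,0]
After op 16 (dup): stack=[20,20] mem=[14,0,129,0]
After op 17 (-): stack=[0] mem=[14,0,129,0]
After op 18 (pop): stack=[empty] mem=[14,0,129,0]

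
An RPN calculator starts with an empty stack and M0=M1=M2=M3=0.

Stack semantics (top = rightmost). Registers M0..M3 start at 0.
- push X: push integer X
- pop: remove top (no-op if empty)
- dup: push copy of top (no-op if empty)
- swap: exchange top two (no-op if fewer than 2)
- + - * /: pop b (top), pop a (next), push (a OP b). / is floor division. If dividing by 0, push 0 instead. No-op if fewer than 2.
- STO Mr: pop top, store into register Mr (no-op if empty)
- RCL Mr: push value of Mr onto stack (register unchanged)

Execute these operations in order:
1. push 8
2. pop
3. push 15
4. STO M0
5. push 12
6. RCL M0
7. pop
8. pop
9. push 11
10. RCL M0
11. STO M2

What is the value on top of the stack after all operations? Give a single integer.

Answer: 11

Derivation:
After op 1 (push 8): stack=[8] mem=[0,0,0,0]
After op 2 (pop): stack=[empty] mem=[0,0,0,0]
After op 3 (push 15): stack=[15] mem=[0,0,0,0]
After op 4 (STO M0): stack=[empty] mem=[15,0,0,0]
After op 5 (push 12): stack=[12] mem=[15,0,0,0]
After op 6 (RCL M0): stack=[12,15] mem=[15,0,0,0]
After op 7 (pop): stack=[12] mem=[15,0,0,0]
After op 8 (pop): stack=[empty] mem=[15,0,0,0]
After op 9 (push 11): stack=[11] mem=[15,0,0,0]
After op 10 (RCL M0): stack=[11,15] mem=[15,0,0,0]
After op 11 (STO M2): stack=[11] mem=[15,0,15,0]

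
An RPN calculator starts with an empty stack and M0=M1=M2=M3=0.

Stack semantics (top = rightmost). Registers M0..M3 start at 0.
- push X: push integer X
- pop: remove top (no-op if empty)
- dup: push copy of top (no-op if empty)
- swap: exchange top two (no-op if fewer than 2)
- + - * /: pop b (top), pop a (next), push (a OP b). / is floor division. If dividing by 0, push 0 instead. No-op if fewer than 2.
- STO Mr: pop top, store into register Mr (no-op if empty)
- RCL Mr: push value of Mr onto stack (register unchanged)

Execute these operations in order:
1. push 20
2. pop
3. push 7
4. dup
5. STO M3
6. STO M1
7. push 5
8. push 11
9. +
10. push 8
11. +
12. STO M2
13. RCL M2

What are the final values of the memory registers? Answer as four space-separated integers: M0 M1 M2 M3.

After op 1 (push 20): stack=[20] mem=[0,0,0,0]
After op 2 (pop): stack=[empty] mem=[0,0,0,0]
After op 3 (push 7): stack=[7] mem=[0,0,0,0]
After op 4 (dup): stack=[7,7] mem=[0,0,0,0]
After op 5 (STO M3): stack=[7] mem=[0,0,0,7]
After op 6 (STO M1): stack=[empty] mem=[0,7,0,7]
After op 7 (push 5): stack=[5] mem=[0,7,0,7]
After op 8 (push 11): stack=[5,11] mem=[0,7,0,7]
After op 9 (+): stack=[16] mem=[0,7,0,7]
After op 10 (push 8): stack=[16,8] mem=[0,7,0,7]
After op 11 (+): stack=[24] mem=[0,7,0,7]
After op 12 (STO M2): stack=[empty] mem=[0,7,24,7]
After op 13 (RCL M2): stack=[24] mem=[0,7,24,7]

Answer: 0 7 24 7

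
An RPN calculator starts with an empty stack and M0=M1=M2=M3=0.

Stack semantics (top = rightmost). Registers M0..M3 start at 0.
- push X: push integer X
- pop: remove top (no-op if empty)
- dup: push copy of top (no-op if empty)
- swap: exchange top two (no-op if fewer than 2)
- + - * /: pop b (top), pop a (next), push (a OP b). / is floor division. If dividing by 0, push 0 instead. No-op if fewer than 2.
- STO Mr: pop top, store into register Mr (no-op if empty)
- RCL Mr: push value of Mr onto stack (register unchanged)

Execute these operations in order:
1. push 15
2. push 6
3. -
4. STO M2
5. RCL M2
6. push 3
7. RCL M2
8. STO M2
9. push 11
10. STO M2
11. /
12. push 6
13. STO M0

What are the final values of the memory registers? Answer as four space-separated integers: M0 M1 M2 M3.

After op 1 (push 15): stack=[15] mem=[0,0,0,0]
After op 2 (push 6): stack=[15,6] mem=[0,0,0,0]
After op 3 (-): stack=[9] mem=[0,0,0,0]
After op 4 (STO M2): stack=[empty] mem=[0,0,9,0]
After op 5 (RCL M2): stack=[9] mem=[0,0,9,0]
After op 6 (push 3): stack=[9,3] mem=[0,0,9,0]
After op 7 (RCL M2): stack=[9,3,9] mem=[0,0,9,0]
After op 8 (STO M2): stack=[9,3] mem=[0,0,9,0]
After op 9 (push 11): stack=[9,3,11] mem=[0,0,9,0]
After op 10 (STO M2): stack=[9,3] mem=[0,0,11,0]
After op 11 (/): stack=[3] mem=[0,0,11,0]
After op 12 (push 6): stack=[3,6] mem=[0,0,11,0]
After op 13 (STO M0): stack=[3] mem=[6,0,11,0]

Answer: 6 0 11 0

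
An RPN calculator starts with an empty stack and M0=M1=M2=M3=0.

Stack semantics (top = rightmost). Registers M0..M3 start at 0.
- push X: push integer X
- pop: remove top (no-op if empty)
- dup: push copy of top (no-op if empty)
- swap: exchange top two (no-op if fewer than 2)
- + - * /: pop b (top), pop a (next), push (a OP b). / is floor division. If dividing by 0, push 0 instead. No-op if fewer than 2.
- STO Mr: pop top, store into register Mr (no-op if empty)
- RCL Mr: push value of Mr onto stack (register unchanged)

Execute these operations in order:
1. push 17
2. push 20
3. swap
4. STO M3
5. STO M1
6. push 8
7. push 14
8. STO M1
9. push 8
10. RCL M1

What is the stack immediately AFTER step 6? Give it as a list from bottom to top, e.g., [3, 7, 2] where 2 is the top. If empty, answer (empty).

After op 1 (push 17): stack=[17] mem=[0,0,0,0]
After op 2 (push 20): stack=[17,20] mem=[0,0,0,0]
After op 3 (swap): stack=[20,17] mem=[0,0,0,0]
After op 4 (STO M3): stack=[20] mem=[0,0,0,17]
After op 5 (STO M1): stack=[empty] mem=[0,20,0,17]
After op 6 (push 8): stack=[8] mem=[0,20,0,17]

[8]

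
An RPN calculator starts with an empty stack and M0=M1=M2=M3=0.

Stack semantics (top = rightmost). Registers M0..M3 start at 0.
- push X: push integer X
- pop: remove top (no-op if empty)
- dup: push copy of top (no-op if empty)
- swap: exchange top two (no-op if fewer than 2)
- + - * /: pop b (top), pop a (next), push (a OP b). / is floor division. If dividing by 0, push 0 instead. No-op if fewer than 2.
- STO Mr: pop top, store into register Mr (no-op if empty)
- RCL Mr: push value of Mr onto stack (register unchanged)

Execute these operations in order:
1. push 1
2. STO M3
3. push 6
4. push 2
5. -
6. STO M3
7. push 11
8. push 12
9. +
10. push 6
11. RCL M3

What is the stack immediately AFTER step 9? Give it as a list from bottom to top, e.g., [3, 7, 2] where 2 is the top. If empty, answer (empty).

After op 1 (push 1): stack=[1] mem=[0,0,0,0]
After op 2 (STO M3): stack=[empty] mem=[0,0,0,1]
After op 3 (push 6): stack=[6] mem=[0,0,0,1]
After op 4 (push 2): stack=[6,2] mem=[0,0,0,1]
After op 5 (-): stack=[4] mem=[0,0,0,1]
After op 6 (STO M3): stack=[empty] mem=[0,0,0,4]
After op 7 (push 11): stack=[11] mem=[0,0,0,4]
After op 8 (push 12): stack=[11,12] mem=[0,0,0,4]
After op 9 (+): stack=[23] mem=[0,0,0,4]

[23]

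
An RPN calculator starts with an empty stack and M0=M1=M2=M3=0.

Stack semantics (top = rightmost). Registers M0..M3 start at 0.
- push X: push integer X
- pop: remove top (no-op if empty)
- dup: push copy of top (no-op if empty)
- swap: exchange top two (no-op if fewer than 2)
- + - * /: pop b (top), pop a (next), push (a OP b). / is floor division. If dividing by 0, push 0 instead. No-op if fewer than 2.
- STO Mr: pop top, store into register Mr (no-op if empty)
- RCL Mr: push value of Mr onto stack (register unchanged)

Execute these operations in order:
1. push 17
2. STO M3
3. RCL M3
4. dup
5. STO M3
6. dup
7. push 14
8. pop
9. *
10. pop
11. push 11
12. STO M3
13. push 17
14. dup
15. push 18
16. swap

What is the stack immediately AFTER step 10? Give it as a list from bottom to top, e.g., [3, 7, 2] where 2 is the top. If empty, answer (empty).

After op 1 (push 17): stack=[17] mem=[0,0,0,0]
After op 2 (STO M3): stack=[empty] mem=[0,0,0,17]
After op 3 (RCL M3): stack=[17] mem=[0,0,0,17]
After op 4 (dup): stack=[17,17] mem=[0,0,0,17]
After op 5 (STO M3): stack=[17] mem=[0,0,0,17]
After op 6 (dup): stack=[17,17] mem=[0,0,0,17]
After op 7 (push 14): stack=[17,17,14] mem=[0,0,0,17]
After op 8 (pop): stack=[17,17] mem=[0,0,0,17]
After op 9 (*): stack=[289] mem=[0,0,0,17]
After op 10 (pop): stack=[empty] mem=[0,0,0,17]

(empty)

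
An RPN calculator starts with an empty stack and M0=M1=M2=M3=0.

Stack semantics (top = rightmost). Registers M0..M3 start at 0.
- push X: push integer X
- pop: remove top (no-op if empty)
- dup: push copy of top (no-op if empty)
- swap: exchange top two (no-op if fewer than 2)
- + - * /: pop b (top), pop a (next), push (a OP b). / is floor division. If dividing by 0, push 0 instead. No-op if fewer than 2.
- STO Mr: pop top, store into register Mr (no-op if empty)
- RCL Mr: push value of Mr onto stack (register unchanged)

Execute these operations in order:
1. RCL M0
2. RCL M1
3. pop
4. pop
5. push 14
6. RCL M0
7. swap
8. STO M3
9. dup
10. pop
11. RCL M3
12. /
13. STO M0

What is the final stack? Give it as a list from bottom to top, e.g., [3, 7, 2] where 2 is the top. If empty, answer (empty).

Answer: (empty)

Derivation:
After op 1 (RCL M0): stack=[0] mem=[0,0,0,0]
After op 2 (RCL M1): stack=[0,0] mem=[0,0,0,0]
After op 3 (pop): stack=[0] mem=[0,0,0,0]
After op 4 (pop): stack=[empty] mem=[0,0,0,0]
After op 5 (push 14): stack=[14] mem=[0,0,0,0]
After op 6 (RCL M0): stack=[14,0] mem=[0,0,0,0]
After op 7 (swap): stack=[0,14] mem=[0,0,0,0]
After op 8 (STO M3): stack=[0] mem=[0,0,0,14]
After op 9 (dup): stack=[0,0] mem=[0,0,0,14]
After op 10 (pop): stack=[0] mem=[0,0,0,14]
After op 11 (RCL M3): stack=[0,14] mem=[0,0,0,14]
After op 12 (/): stack=[0] mem=[0,0,0,14]
After op 13 (STO M0): stack=[empty] mem=[0,0,0,14]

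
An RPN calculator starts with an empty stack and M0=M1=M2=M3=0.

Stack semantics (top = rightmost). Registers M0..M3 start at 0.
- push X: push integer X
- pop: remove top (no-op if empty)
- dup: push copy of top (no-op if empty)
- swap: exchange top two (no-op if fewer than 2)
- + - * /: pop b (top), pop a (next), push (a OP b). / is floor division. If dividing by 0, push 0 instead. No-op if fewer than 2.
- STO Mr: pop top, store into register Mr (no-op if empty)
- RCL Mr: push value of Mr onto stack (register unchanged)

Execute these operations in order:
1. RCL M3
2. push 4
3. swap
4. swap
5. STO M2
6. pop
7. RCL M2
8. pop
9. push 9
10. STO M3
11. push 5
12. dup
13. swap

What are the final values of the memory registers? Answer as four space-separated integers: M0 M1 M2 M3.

Answer: 0 0 4 9

Derivation:
After op 1 (RCL M3): stack=[0] mem=[0,0,0,0]
After op 2 (push 4): stack=[0,4] mem=[0,0,0,0]
After op 3 (swap): stack=[4,0] mem=[0,0,0,0]
After op 4 (swap): stack=[0,4] mem=[0,0,0,0]
After op 5 (STO M2): stack=[0] mem=[0,0,4,0]
After op 6 (pop): stack=[empty] mem=[0,0,4,0]
After op 7 (RCL M2): stack=[4] mem=[0,0,4,0]
After op 8 (pop): stack=[empty] mem=[0,0,4,0]
After op 9 (push 9): stack=[9] mem=[0,0,4,0]
After op 10 (STO M3): stack=[empty] mem=[0,0,4,9]
After op 11 (push 5): stack=[5] mem=[0,0,4,9]
After op 12 (dup): stack=[5,5] mem=[0,0,4,9]
After op 13 (swap): stack=[5,5] mem=[0,0,4,9]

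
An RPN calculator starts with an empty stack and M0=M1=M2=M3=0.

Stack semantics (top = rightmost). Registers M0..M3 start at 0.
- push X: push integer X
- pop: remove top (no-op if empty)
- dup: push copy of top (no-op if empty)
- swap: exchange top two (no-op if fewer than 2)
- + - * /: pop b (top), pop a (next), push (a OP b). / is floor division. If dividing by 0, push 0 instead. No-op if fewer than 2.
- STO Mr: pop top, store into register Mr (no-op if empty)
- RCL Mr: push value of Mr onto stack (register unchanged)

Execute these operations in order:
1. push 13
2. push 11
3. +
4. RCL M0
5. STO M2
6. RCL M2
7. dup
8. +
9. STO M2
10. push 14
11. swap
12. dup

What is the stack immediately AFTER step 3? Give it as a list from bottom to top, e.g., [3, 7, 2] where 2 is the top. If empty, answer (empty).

After op 1 (push 13): stack=[13] mem=[0,0,0,0]
After op 2 (push 11): stack=[13,11] mem=[0,0,0,0]
After op 3 (+): stack=[24] mem=[0,0,0,0]

[24]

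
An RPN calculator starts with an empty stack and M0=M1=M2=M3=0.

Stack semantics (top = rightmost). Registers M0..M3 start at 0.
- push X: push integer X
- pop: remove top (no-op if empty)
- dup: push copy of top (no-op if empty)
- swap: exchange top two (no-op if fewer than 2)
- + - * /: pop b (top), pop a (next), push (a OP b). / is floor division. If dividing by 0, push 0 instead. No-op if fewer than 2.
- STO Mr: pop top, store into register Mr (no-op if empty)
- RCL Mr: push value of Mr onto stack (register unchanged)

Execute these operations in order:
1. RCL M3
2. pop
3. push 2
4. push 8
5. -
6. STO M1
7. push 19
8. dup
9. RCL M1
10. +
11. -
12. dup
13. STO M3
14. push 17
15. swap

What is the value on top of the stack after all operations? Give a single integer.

After op 1 (RCL M3): stack=[0] mem=[0,0,0,0]
After op 2 (pop): stack=[empty] mem=[0,0,0,0]
After op 3 (push 2): stack=[2] mem=[0,0,0,0]
After op 4 (push 8): stack=[2,8] mem=[0,0,0,0]
After op 5 (-): stack=[-6] mem=[0,0,0,0]
After op 6 (STO M1): stack=[empty] mem=[0,-6,0,0]
After op 7 (push 19): stack=[19] mem=[0,-6,0,0]
After op 8 (dup): stack=[19,19] mem=[0,-6,0,0]
After op 9 (RCL M1): stack=[19,19,-6] mem=[0,-6,0,0]
After op 10 (+): stack=[19,13] mem=[0,-6,0,0]
After op 11 (-): stack=[6] mem=[0,-6,0,0]
After op 12 (dup): stack=[6,6] mem=[0,-6,0,0]
After op 13 (STO M3): stack=[6] mem=[0,-6,0,6]
After op 14 (push 17): stack=[6,17] mem=[0,-6,0,6]
After op 15 (swap): stack=[17,6] mem=[0,-6,0,6]

Answer: 6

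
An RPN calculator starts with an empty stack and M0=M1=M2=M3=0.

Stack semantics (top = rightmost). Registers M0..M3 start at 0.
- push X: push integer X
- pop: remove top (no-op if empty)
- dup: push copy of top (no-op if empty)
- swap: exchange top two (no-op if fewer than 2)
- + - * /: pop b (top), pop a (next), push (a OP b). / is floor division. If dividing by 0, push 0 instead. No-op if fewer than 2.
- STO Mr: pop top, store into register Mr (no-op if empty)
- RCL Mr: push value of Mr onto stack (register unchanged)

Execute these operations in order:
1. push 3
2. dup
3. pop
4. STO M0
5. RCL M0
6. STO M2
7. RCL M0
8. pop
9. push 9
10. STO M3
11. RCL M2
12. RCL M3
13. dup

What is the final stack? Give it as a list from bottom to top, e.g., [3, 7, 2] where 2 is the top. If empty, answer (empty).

Answer: [3, 9, 9]

Derivation:
After op 1 (push 3): stack=[3] mem=[0,0,0,0]
After op 2 (dup): stack=[3,3] mem=[0,0,0,0]
After op 3 (pop): stack=[3] mem=[0,0,0,0]
After op 4 (STO M0): stack=[empty] mem=[3,0,0,0]
After op 5 (RCL M0): stack=[3] mem=[3,0,0,0]
After op 6 (STO M2): stack=[empty] mem=[3,0,3,0]
After op 7 (RCL M0): stack=[3] mem=[3,0,3,0]
After op 8 (pop): stack=[empty] mem=[3,0,3,0]
After op 9 (push 9): stack=[9] mem=[3,0,3,0]
After op 10 (STO M3): stack=[empty] mem=[3,0,3,9]
After op 11 (RCL M2): stack=[3] mem=[3,0,3,9]
After op 12 (RCL M3): stack=[3,9] mem=[3,0,3,9]
After op 13 (dup): stack=[3,9,9] mem=[3,0,3,9]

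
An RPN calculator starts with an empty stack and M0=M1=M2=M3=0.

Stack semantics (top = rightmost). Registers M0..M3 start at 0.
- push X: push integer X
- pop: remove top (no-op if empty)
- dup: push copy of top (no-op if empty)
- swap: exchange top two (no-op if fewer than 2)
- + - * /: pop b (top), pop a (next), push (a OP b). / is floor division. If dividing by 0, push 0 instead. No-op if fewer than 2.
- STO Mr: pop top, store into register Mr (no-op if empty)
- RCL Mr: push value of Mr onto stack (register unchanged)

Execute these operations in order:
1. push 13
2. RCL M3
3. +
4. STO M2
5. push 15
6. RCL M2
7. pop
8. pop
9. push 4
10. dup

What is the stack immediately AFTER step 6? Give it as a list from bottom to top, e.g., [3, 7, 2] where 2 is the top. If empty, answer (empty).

After op 1 (push 13): stack=[13] mem=[0,0,0,0]
After op 2 (RCL M3): stack=[13,0] mem=[0,0,0,0]
After op 3 (+): stack=[13] mem=[0,0,0,0]
After op 4 (STO M2): stack=[empty] mem=[0,0,13,0]
After op 5 (push 15): stack=[15] mem=[0,0,13,0]
After op 6 (RCL M2): stack=[15,13] mem=[0,0,13,0]

[15, 13]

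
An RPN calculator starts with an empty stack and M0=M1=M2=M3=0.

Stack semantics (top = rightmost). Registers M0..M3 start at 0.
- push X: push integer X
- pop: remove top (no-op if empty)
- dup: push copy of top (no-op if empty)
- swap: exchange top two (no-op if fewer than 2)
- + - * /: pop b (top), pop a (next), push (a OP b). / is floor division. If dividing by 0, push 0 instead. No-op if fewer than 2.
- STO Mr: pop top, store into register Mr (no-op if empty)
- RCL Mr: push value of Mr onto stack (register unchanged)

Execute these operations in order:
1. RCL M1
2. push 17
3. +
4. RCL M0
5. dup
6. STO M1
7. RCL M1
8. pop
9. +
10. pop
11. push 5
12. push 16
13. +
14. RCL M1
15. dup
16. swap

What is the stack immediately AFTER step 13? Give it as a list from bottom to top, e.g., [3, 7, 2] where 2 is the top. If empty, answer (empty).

After op 1 (RCL M1): stack=[0] mem=[0,0,0,0]
After op 2 (push 17): stack=[0,17] mem=[0,0,0,0]
After op 3 (+): stack=[17] mem=[0,0,0,0]
After op 4 (RCL M0): stack=[17,0] mem=[0,0,0,0]
After op 5 (dup): stack=[17,0,0] mem=[0,0,0,0]
After op 6 (STO M1): stack=[17,0] mem=[0,0,0,0]
After op 7 (RCL M1): stack=[17,0,0] mem=[0,0,0,0]
After op 8 (pop): stack=[17,0] mem=[0,0,0,0]
After op 9 (+): stack=[17] mem=[0,0,0,0]
After op 10 (pop): stack=[empty] mem=[0,0,0,0]
After op 11 (push 5): stack=[5] mem=[0,0,0,0]
After op 12 (push 16): stack=[5,16] mem=[0,0,0,0]
After op 13 (+): stack=[21] mem=[0,0,0,0]

[21]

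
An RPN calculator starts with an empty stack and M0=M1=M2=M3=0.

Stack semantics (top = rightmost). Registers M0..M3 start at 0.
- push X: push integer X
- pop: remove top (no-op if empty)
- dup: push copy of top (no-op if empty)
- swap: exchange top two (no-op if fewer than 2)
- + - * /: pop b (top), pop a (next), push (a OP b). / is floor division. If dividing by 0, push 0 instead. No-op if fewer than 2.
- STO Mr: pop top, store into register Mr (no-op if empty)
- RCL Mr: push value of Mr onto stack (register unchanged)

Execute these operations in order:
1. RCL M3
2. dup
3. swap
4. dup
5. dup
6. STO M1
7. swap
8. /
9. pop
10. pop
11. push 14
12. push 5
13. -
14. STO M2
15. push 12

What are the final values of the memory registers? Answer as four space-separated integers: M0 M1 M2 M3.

After op 1 (RCL M3): stack=[0] mem=[0,0,0,0]
After op 2 (dup): stack=[0,0] mem=[0,0,0,0]
After op 3 (swap): stack=[0,0] mem=[0,0,0,0]
After op 4 (dup): stack=[0,0,0] mem=[0,0,0,0]
After op 5 (dup): stack=[0,0,0,0] mem=[0,0,0,0]
After op 6 (STO M1): stack=[0,0,0] mem=[0,0,0,0]
After op 7 (swap): stack=[0,0,0] mem=[0,0,0,0]
After op 8 (/): stack=[0,0] mem=[0,0,0,0]
After op 9 (pop): stack=[0] mem=[0,0,0,0]
After op 10 (pop): stack=[empty] mem=[0,0,0,0]
After op 11 (push 14): stack=[14] mem=[0,0,0,0]
After op 12 (push 5): stack=[14,5] mem=[0,0,0,0]
After op 13 (-): stack=[9] mem=[0,0,0,0]
After op 14 (STO M2): stack=[empty] mem=[0,0,9,0]
After op 15 (push 12): stack=[12] mem=[0,0,9,0]

Answer: 0 0 9 0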